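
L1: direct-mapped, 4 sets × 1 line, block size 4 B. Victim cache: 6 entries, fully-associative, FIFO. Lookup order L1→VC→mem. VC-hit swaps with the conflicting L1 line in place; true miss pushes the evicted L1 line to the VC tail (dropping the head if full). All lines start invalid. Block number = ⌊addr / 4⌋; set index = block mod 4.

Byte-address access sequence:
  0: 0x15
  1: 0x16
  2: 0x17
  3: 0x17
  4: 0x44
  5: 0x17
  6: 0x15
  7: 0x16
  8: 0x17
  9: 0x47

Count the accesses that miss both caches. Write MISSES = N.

MISSES = 2

0: 0x15 (blk 5, set 1) → MISS  vc=[]
1: 0x16 (blk 5, set 1) → L1-HIT  vc=[]
2: 0x17 (blk 5, set 1) → L1-HIT  vc=[]
3: 0x17 (blk 5, set 1) → L1-HIT  vc=[]
4: 0x44 (blk 17, set 1) → MISS  vc=[5]
5: 0x17 (blk 5, set 1) → VC-HIT  vc=[17]
6: 0x15 (blk 5, set 1) → L1-HIT  vc=[17]
7: 0x16 (blk 5, set 1) → L1-HIT  vc=[17]
8: 0x17 (blk 5, set 1) → L1-HIT  vc=[17]
9: 0x47 (blk 17, set 1) → VC-HIT  vc=[5]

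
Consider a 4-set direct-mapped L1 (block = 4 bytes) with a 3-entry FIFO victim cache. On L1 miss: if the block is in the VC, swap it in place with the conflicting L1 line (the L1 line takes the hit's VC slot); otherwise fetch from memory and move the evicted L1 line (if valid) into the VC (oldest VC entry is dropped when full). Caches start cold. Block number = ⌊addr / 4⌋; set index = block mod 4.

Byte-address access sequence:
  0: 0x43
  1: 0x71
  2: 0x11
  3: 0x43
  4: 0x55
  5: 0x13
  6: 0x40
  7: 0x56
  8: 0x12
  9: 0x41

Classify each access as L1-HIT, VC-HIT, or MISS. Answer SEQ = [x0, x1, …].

SEQ = [MISS, MISS, MISS, VC-HIT, MISS, VC-HIT, VC-HIT, L1-HIT, VC-HIT, VC-HIT]

  [0] addr=0x43 blk=16 s=0: MISS | VC []
  [1] addr=0x71 blk=28 s=0: MISS | VC [16]
  [2] addr=0x11 blk=4 s=0: MISS | VC [16, 28]
  [3] addr=0x43 blk=16 s=0: VC-HIT | VC [4, 28]
  [4] addr=0x55 blk=21 s=1: MISS | VC [4, 28]
  [5] addr=0x13 blk=4 s=0: VC-HIT | VC [16, 28]
  [6] addr=0x40 blk=16 s=0: VC-HIT | VC [4, 28]
  [7] addr=0x56 blk=21 s=1: L1-HIT | VC [4, 28]
  [8] addr=0x12 blk=4 s=0: VC-HIT | VC [16, 28]
  [9] addr=0x41 blk=16 s=0: VC-HIT | VC [4, 28]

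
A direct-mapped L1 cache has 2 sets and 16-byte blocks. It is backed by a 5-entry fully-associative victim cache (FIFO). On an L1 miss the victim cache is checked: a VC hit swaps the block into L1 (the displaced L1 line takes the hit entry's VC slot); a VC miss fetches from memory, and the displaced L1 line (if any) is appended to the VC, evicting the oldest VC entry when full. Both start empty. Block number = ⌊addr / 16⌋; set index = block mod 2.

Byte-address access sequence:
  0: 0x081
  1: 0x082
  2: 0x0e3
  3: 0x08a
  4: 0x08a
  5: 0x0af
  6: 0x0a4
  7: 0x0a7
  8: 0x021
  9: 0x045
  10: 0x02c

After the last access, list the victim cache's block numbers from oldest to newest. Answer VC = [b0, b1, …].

VC = [14, 8, 10, 4]

  [0] addr=0x81 blk=8 s=0: MISS | VC []
  [1] addr=0x82 blk=8 s=0: L1-HIT | VC []
  [2] addr=0xe3 blk=14 s=0: MISS | VC [8]
  [3] addr=0x8a blk=8 s=0: VC-HIT | VC [14]
  [4] addr=0x8a blk=8 s=0: L1-HIT | VC [14]
  [5] addr=0xaf blk=10 s=0: MISS | VC [14, 8]
  [6] addr=0xa4 blk=10 s=0: L1-HIT | VC [14, 8]
  [7] addr=0xa7 blk=10 s=0: L1-HIT | VC [14, 8]
  [8] addr=0x21 blk=2 s=0: MISS | VC [14, 8, 10]
  [9] addr=0x45 blk=4 s=0: MISS | VC [14, 8, 10, 2]
  [10] addr=0x2c blk=2 s=0: VC-HIT | VC [14, 8, 10, 4]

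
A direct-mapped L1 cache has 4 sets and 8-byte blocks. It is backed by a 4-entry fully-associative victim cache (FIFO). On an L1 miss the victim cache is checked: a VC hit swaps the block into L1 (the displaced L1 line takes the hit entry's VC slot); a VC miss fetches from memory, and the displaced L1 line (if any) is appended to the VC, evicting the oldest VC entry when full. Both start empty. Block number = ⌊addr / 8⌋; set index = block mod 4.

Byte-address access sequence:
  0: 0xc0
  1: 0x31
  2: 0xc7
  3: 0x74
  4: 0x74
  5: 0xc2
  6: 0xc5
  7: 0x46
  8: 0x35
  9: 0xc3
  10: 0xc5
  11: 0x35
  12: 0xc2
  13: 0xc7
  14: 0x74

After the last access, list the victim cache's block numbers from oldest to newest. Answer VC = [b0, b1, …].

VC = [6, 8]

0: 0xc0 (blk 24, set 0) → MISS  vc=[]
1: 0x31 (blk 6, set 2) → MISS  vc=[]
2: 0xc7 (blk 24, set 0) → L1-HIT  vc=[]
3: 0x74 (blk 14, set 2) → MISS  vc=[6]
4: 0x74 (blk 14, set 2) → L1-HIT  vc=[6]
5: 0xc2 (blk 24, set 0) → L1-HIT  vc=[6]
6: 0xc5 (blk 24, set 0) → L1-HIT  vc=[6]
7: 0x46 (blk 8, set 0) → MISS  vc=[6, 24]
8: 0x35 (blk 6, set 2) → VC-HIT  vc=[14, 24]
9: 0xc3 (blk 24, set 0) → VC-HIT  vc=[14, 8]
10: 0xc5 (blk 24, set 0) → L1-HIT  vc=[14, 8]
11: 0x35 (blk 6, set 2) → L1-HIT  vc=[14, 8]
12: 0xc2 (blk 24, set 0) → L1-HIT  vc=[14, 8]
13: 0xc7 (blk 24, set 0) → L1-HIT  vc=[14, 8]
14: 0x74 (blk 14, set 2) → VC-HIT  vc=[6, 8]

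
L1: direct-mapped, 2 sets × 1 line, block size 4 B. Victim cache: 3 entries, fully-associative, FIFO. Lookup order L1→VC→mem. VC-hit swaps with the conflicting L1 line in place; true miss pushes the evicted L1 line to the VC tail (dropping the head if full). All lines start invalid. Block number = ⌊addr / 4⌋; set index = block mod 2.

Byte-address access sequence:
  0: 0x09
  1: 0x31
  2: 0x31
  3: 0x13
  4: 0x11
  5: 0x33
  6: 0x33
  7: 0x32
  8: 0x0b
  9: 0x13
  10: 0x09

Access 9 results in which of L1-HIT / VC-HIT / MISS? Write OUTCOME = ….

  [0] addr=0x9 blk=2 s=0: MISS | VC []
  [1] addr=0x31 blk=12 s=0: MISS | VC [2]
  [2] addr=0x31 blk=12 s=0: L1-HIT | VC [2]
  [3] addr=0x13 blk=4 s=0: MISS | VC [2, 12]
  [4] addr=0x11 blk=4 s=0: L1-HIT | VC [2, 12]
  [5] addr=0x33 blk=12 s=0: VC-HIT | VC [2, 4]
  [6] addr=0x33 blk=12 s=0: L1-HIT | VC [2, 4]
  [7] addr=0x32 blk=12 s=0: L1-HIT | VC [2, 4]
  [8] addr=0xb blk=2 s=0: VC-HIT | VC [12, 4]
  [9] addr=0x13 blk=4 s=0: VC-HIT | VC [12, 2]
  [10] addr=0x9 blk=2 s=0: VC-HIT | VC [12, 4]

OUTCOME = VC-HIT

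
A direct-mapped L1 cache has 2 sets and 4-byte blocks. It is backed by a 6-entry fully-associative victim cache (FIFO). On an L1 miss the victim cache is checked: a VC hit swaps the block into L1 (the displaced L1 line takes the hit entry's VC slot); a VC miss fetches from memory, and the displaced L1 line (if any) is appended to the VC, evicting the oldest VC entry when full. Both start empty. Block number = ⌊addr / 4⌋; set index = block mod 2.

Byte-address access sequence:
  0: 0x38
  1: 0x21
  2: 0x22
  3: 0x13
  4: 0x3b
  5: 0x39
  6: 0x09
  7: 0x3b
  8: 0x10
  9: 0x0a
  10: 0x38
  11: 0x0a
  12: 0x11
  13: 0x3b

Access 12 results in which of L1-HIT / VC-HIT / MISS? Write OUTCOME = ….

  [0] addr=0x38 blk=14 s=0: MISS | VC []
  [1] addr=0x21 blk=8 s=0: MISS | VC [14]
  [2] addr=0x22 blk=8 s=0: L1-HIT | VC [14]
  [3] addr=0x13 blk=4 s=0: MISS | VC [14, 8]
  [4] addr=0x3b blk=14 s=0: VC-HIT | VC [4, 8]
  [5] addr=0x39 blk=14 s=0: L1-HIT | VC [4, 8]
  [6] addr=0x9 blk=2 s=0: MISS | VC [4, 8, 14]
  [7] addr=0x3b blk=14 s=0: VC-HIT | VC [4, 8, 2]
  [8] addr=0x10 blk=4 s=0: VC-HIT | VC [14, 8, 2]
  [9] addr=0xa blk=2 s=0: VC-HIT | VC [14, 8, 4]
  [10] addr=0x38 blk=14 s=0: VC-HIT | VC [2, 8, 4]
  [11] addr=0xa blk=2 s=0: VC-HIT | VC [14, 8, 4]
  [12] addr=0x11 blk=4 s=0: VC-HIT | VC [14, 8, 2]
  [13] addr=0x3b blk=14 s=0: VC-HIT | VC [4, 8, 2]

OUTCOME = VC-HIT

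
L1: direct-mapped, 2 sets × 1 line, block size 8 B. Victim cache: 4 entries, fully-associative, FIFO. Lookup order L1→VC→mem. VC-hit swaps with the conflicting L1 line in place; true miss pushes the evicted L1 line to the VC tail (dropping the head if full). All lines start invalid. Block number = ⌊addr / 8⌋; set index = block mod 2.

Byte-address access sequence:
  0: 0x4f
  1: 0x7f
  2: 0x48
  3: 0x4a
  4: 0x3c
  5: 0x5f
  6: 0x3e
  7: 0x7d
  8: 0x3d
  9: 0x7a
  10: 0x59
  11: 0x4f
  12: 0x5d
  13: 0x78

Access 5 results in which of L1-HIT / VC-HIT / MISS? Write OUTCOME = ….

OUTCOME = MISS

#0 0x4f→b9/s1 MISS; vc=[]
#1 0x7f→b15/s1 MISS; vc=[9]
#2 0x48→b9/s1 VC-HIT; vc=[15]
#3 0x4a→b9/s1 L1-HIT; vc=[15]
#4 0x3c→b7/s1 MISS; vc=[15,9]
#5 0x5f→b11/s1 MISS; vc=[15,9,7]
#6 0x3e→b7/s1 VC-HIT; vc=[15,9,11]
#7 0x7d→b15/s1 VC-HIT; vc=[7,9,11]
#8 0x3d→b7/s1 VC-HIT; vc=[15,9,11]
#9 0x7a→b15/s1 VC-HIT; vc=[7,9,11]
#10 0x59→b11/s1 VC-HIT; vc=[7,9,15]
#11 0x4f→b9/s1 VC-HIT; vc=[7,11,15]
#12 0x5d→b11/s1 VC-HIT; vc=[7,9,15]
#13 0x78→b15/s1 VC-HIT; vc=[7,9,11]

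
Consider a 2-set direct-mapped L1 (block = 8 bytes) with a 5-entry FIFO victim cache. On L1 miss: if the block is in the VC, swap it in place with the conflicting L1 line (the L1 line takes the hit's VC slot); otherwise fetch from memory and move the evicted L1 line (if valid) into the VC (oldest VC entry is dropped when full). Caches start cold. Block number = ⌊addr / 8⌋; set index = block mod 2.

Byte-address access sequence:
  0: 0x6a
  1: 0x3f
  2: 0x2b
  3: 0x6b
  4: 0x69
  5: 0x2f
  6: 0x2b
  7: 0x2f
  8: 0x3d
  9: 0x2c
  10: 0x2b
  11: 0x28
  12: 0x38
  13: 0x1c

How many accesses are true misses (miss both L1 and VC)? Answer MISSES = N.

0: 0x6a (blk 13, set 1) → MISS  vc=[]
1: 0x3f (blk 7, set 1) → MISS  vc=[13]
2: 0x2b (blk 5, set 1) → MISS  vc=[13, 7]
3: 0x6b (blk 13, set 1) → VC-HIT  vc=[5, 7]
4: 0x69 (blk 13, set 1) → L1-HIT  vc=[5, 7]
5: 0x2f (blk 5, set 1) → VC-HIT  vc=[13, 7]
6: 0x2b (blk 5, set 1) → L1-HIT  vc=[13, 7]
7: 0x2f (blk 5, set 1) → L1-HIT  vc=[13, 7]
8: 0x3d (blk 7, set 1) → VC-HIT  vc=[13, 5]
9: 0x2c (blk 5, set 1) → VC-HIT  vc=[13, 7]
10: 0x2b (blk 5, set 1) → L1-HIT  vc=[13, 7]
11: 0x28 (blk 5, set 1) → L1-HIT  vc=[13, 7]
12: 0x38 (blk 7, set 1) → VC-HIT  vc=[13, 5]
13: 0x1c (blk 3, set 1) → MISS  vc=[13, 5, 7]

MISSES = 4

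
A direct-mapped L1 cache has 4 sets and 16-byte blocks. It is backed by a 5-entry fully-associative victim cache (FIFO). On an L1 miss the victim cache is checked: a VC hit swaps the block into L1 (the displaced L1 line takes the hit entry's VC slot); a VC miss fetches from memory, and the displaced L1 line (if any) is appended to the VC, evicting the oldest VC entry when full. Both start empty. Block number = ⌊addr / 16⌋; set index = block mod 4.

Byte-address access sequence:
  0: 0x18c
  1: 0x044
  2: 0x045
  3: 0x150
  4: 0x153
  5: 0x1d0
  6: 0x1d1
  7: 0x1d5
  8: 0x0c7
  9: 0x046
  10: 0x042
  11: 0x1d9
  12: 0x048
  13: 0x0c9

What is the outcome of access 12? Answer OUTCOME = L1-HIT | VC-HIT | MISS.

OUTCOME = L1-HIT

#0 0x18c→b24/s0 MISS; vc=[]
#1 0x44→b4/s0 MISS; vc=[24]
#2 0x45→b4/s0 L1-HIT; vc=[24]
#3 0x150→b21/s1 MISS; vc=[24]
#4 0x153→b21/s1 L1-HIT; vc=[24]
#5 0x1d0→b29/s1 MISS; vc=[24,21]
#6 0x1d1→b29/s1 L1-HIT; vc=[24,21]
#7 0x1d5→b29/s1 L1-HIT; vc=[24,21]
#8 0xc7→b12/s0 MISS; vc=[24,21,4]
#9 0x46→b4/s0 VC-HIT; vc=[24,21,12]
#10 0x42→b4/s0 L1-HIT; vc=[24,21,12]
#11 0x1d9→b29/s1 L1-HIT; vc=[24,21,12]
#12 0x48→b4/s0 L1-HIT; vc=[24,21,12]
#13 0xc9→b12/s0 VC-HIT; vc=[24,21,4]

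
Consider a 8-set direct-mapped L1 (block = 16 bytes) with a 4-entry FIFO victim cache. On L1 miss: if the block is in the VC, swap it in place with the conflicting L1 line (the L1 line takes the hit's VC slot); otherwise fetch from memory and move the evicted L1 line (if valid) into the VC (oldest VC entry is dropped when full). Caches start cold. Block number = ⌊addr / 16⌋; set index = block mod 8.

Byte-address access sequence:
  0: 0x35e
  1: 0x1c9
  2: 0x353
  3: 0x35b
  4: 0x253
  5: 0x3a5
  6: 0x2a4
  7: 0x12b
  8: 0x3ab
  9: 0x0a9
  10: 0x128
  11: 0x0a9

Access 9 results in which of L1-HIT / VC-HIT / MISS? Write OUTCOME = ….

  [0] addr=0x35e blk=53 s=5: MISS | VC []
  [1] addr=0x1c9 blk=28 s=4: MISS | VC []
  [2] addr=0x353 blk=53 s=5: L1-HIT | VC []
  [3] addr=0x35b blk=53 s=5: L1-HIT | VC []
  [4] addr=0x253 blk=37 s=5: MISS | VC [53]
  [5] addr=0x3a5 blk=58 s=2: MISS | VC [53]
  [6] addr=0x2a4 blk=42 s=2: MISS | VC [53, 58]
  [7] addr=0x12b blk=18 s=2: MISS | VC [53, 58, 42]
  [8] addr=0x3ab blk=58 s=2: VC-HIT | VC [53, 18, 42]
  [9] addr=0xa9 blk=10 s=2: MISS | VC [53, 18, 42, 58]
  [10] addr=0x128 blk=18 s=2: VC-HIT | VC [53, 10, 42, 58]
  [11] addr=0xa9 blk=10 s=2: VC-HIT | VC [53, 18, 42, 58]

OUTCOME = MISS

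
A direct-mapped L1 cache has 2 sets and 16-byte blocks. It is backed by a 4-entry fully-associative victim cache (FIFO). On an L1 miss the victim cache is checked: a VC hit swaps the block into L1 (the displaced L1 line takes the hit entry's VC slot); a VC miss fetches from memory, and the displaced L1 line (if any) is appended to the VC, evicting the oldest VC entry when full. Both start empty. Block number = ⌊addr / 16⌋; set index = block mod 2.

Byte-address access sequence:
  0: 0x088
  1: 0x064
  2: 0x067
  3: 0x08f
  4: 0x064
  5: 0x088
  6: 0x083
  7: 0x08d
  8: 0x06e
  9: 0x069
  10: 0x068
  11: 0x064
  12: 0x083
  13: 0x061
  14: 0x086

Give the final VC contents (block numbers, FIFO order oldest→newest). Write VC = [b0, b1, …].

0: 0x88 (blk 8, set 0) → MISS  vc=[]
1: 0x64 (blk 6, set 0) → MISS  vc=[8]
2: 0x67 (blk 6, set 0) → L1-HIT  vc=[8]
3: 0x8f (blk 8, set 0) → VC-HIT  vc=[6]
4: 0x64 (blk 6, set 0) → VC-HIT  vc=[8]
5: 0x88 (blk 8, set 0) → VC-HIT  vc=[6]
6: 0x83 (blk 8, set 0) → L1-HIT  vc=[6]
7: 0x8d (blk 8, set 0) → L1-HIT  vc=[6]
8: 0x6e (blk 6, set 0) → VC-HIT  vc=[8]
9: 0x69 (blk 6, set 0) → L1-HIT  vc=[8]
10: 0x68 (blk 6, set 0) → L1-HIT  vc=[8]
11: 0x64 (blk 6, set 0) → L1-HIT  vc=[8]
12: 0x83 (blk 8, set 0) → VC-HIT  vc=[6]
13: 0x61 (blk 6, set 0) → VC-HIT  vc=[8]
14: 0x86 (blk 8, set 0) → VC-HIT  vc=[6]

VC = [6]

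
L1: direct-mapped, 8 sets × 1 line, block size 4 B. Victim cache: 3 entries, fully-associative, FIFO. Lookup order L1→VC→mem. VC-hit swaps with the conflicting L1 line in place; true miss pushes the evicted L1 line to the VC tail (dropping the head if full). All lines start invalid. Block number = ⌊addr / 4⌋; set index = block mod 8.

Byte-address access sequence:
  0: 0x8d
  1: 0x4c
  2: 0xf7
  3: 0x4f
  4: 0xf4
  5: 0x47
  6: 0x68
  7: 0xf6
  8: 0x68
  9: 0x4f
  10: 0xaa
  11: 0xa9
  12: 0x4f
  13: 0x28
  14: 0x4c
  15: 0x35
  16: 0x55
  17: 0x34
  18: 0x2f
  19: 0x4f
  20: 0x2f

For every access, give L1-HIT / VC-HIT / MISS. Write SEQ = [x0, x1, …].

  [0] addr=0x8d blk=35 s=3: MISS | VC []
  [1] addr=0x4c blk=19 s=3: MISS | VC [35]
  [2] addr=0xf7 blk=61 s=5: MISS | VC [35]
  [3] addr=0x4f blk=19 s=3: L1-HIT | VC [35]
  [4] addr=0xf4 blk=61 s=5: L1-HIT | VC [35]
  [5] addr=0x47 blk=17 s=1: MISS | VC [35]
  [6] addr=0x68 blk=26 s=2: MISS | VC [35]
  [7] addr=0xf6 blk=61 s=5: L1-HIT | VC [35]
  [8] addr=0x68 blk=26 s=2: L1-HIT | VC [35]
  [9] addr=0x4f blk=19 s=3: L1-HIT | VC [35]
  [10] addr=0xaa blk=42 s=2: MISS | VC [35, 26]
  [11] addr=0xa9 blk=42 s=2: L1-HIT | VC [35, 26]
  [12] addr=0x4f blk=19 s=3: L1-HIT | VC [35, 26]
  [13] addr=0x28 blk=10 s=2: MISS | VC [35, 26, 42]
  [14] addr=0x4c blk=19 s=3: L1-HIT | VC [35, 26, 42]
  [15] addr=0x35 blk=13 s=5: MISS | VC [26, 42, 61]
  [16] addr=0x55 blk=21 s=5: MISS | VC [42, 61, 13]
  [17] addr=0x34 blk=13 s=5: VC-HIT | VC [42, 61, 21]
  [18] addr=0x2f blk=11 s=3: MISS | VC [61, 21, 19]
  [19] addr=0x4f blk=19 s=3: VC-HIT | VC [61, 21, 11]
  [20] addr=0x2f blk=11 s=3: VC-HIT | VC [61, 21, 19]

SEQ = [MISS, MISS, MISS, L1-HIT, L1-HIT, MISS, MISS, L1-HIT, L1-HIT, L1-HIT, MISS, L1-HIT, L1-HIT, MISS, L1-HIT, MISS, MISS, VC-HIT, MISS, VC-HIT, VC-HIT]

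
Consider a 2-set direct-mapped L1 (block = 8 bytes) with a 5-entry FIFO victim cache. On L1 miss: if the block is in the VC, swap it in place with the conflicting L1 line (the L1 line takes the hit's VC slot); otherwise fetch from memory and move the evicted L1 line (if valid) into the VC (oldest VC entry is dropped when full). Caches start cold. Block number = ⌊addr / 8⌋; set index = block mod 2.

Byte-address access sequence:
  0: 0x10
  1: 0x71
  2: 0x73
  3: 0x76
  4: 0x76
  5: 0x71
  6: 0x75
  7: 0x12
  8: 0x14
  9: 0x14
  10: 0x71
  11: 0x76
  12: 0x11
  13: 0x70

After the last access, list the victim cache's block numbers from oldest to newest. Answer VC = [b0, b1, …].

#0 0x10→b2/s0 MISS; vc=[]
#1 0x71→b14/s0 MISS; vc=[2]
#2 0x73→b14/s0 L1-HIT; vc=[2]
#3 0x76→b14/s0 L1-HIT; vc=[2]
#4 0x76→b14/s0 L1-HIT; vc=[2]
#5 0x71→b14/s0 L1-HIT; vc=[2]
#6 0x75→b14/s0 L1-HIT; vc=[2]
#7 0x12→b2/s0 VC-HIT; vc=[14]
#8 0x14→b2/s0 L1-HIT; vc=[14]
#9 0x14→b2/s0 L1-HIT; vc=[14]
#10 0x71→b14/s0 VC-HIT; vc=[2]
#11 0x76→b14/s0 L1-HIT; vc=[2]
#12 0x11→b2/s0 VC-HIT; vc=[14]
#13 0x70→b14/s0 VC-HIT; vc=[2]

VC = [2]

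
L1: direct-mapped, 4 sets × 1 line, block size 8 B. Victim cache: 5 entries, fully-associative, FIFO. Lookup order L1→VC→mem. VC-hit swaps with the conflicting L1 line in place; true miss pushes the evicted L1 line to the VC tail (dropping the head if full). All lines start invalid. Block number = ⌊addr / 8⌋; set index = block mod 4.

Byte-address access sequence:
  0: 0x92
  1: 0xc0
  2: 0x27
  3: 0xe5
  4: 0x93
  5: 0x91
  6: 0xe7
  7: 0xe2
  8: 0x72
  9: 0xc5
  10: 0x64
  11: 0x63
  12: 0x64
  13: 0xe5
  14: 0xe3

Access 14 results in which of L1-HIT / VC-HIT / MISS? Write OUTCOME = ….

OUTCOME = L1-HIT

  [0] addr=0x92 blk=18 s=2: MISS | VC []
  [1] addr=0xc0 blk=24 s=0: MISS | VC []
  [2] addr=0x27 blk=4 s=0: MISS | VC [24]
  [3] addr=0xe5 blk=28 s=0: MISS | VC [24, 4]
  [4] addr=0x93 blk=18 s=2: L1-HIT | VC [24, 4]
  [5] addr=0x91 blk=18 s=2: L1-HIT | VC [24, 4]
  [6] addr=0xe7 blk=28 s=0: L1-HIT | VC [24, 4]
  [7] addr=0xe2 blk=28 s=0: L1-HIT | VC [24, 4]
  [8] addr=0x72 blk=14 s=2: MISS | VC [24, 4, 18]
  [9] addr=0xc5 blk=24 s=0: VC-HIT | VC [28, 4, 18]
  [10] addr=0x64 blk=12 s=0: MISS | VC [28, 4, 18, 24]
  [11] addr=0x63 blk=12 s=0: L1-HIT | VC [28, 4, 18, 24]
  [12] addr=0x64 blk=12 s=0: L1-HIT | VC [28, 4, 18, 24]
  [13] addr=0xe5 blk=28 s=0: VC-HIT | VC [12, 4, 18, 24]
  [14] addr=0xe3 blk=28 s=0: L1-HIT | VC [12, 4, 18, 24]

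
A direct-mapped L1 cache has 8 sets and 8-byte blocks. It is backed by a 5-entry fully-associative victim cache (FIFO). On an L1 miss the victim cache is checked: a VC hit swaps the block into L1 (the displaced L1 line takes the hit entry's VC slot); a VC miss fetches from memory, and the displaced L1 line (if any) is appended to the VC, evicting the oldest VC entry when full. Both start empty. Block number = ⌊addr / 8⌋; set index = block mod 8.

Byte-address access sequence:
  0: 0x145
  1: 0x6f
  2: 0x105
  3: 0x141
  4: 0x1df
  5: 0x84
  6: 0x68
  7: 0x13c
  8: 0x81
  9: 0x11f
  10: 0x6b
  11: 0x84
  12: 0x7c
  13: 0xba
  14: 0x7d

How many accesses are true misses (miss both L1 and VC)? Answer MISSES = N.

MISSES = 9

  [0] addr=0x145 blk=40 s=0: MISS | VC []
  [1] addr=0x6f blk=13 s=5: MISS | VC []
  [2] addr=0x105 blk=32 s=0: MISS | VC [40]
  [3] addr=0x141 blk=40 s=0: VC-HIT | VC [32]
  [4] addr=0x1df blk=59 s=3: MISS | VC [32]
  [5] addr=0x84 blk=16 s=0: MISS | VC [32, 40]
  [6] addr=0x68 blk=13 s=5: L1-HIT | VC [32, 40]
  [7] addr=0x13c blk=39 s=7: MISS | VC [32, 40]
  [8] addr=0x81 blk=16 s=0: L1-HIT | VC [32, 40]
  [9] addr=0x11f blk=35 s=3: MISS | VC [32, 40, 59]
  [10] addr=0x6b blk=13 s=5: L1-HIT | VC [32, 40, 59]
  [11] addr=0x84 blk=16 s=0: L1-HIT | VC [32, 40, 59]
  [12] addr=0x7c blk=15 s=7: MISS | VC [32, 40, 59, 39]
  [13] addr=0xba blk=23 s=7: MISS | VC [32, 40, 59, 39, 15]
  [14] addr=0x7d blk=15 s=7: VC-HIT | VC [32, 40, 59, 39, 23]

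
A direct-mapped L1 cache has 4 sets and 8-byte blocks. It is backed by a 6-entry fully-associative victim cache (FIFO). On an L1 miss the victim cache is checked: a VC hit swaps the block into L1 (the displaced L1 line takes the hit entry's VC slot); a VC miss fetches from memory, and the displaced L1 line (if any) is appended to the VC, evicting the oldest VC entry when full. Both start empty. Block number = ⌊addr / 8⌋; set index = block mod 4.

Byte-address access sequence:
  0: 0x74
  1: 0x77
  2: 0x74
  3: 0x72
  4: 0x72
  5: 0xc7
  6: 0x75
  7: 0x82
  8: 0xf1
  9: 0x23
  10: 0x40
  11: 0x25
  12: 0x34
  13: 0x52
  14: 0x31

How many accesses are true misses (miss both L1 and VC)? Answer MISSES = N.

  [0] addr=0x74 blk=14 s=2: MISS | VC []
  [1] addr=0x77 blk=14 s=2: L1-HIT | VC []
  [2] addr=0x74 blk=14 s=2: L1-HIT | VC []
  [3] addr=0x72 blk=14 s=2: L1-HIT | VC []
  [4] addr=0x72 blk=14 s=2: L1-HIT | VC []
  [5] addr=0xc7 blk=24 s=0: MISS | VC []
  [6] addr=0x75 blk=14 s=2: L1-HIT | VC []
  [7] addr=0x82 blk=16 s=0: MISS | VC [24]
  [8] addr=0xf1 blk=30 s=2: MISS | VC [24, 14]
  [9] addr=0x23 blk=4 s=0: MISS | VC [24, 14, 16]
  [10] addr=0x40 blk=8 s=0: MISS | VC [24, 14, 16, 4]
  [11] addr=0x25 blk=4 s=0: VC-HIT | VC [24, 14, 16, 8]
  [12] addr=0x34 blk=6 s=2: MISS | VC [24, 14, 16, 8, 30]
  [13] addr=0x52 blk=10 s=2: MISS | VC [24, 14, 16, 8, 30, 6]
  [14] addr=0x31 blk=6 s=2: VC-HIT | VC [24, 14, 16, 8, 30, 10]

MISSES = 8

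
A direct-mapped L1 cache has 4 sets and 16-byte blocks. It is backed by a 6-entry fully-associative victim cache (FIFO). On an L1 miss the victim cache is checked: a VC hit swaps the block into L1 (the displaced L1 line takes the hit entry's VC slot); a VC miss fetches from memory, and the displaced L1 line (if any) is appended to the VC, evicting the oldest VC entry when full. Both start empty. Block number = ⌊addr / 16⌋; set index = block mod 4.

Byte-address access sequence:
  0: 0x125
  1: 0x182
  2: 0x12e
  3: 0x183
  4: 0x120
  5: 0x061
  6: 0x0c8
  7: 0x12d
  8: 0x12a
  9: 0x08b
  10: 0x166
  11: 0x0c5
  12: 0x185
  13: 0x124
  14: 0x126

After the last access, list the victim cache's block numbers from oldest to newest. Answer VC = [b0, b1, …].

VC = [6, 12, 8, 22]

  [0] addr=0x125 blk=18 s=2: MISS | VC []
  [1] addr=0x182 blk=24 s=0: MISS | VC []
  [2] addr=0x12e blk=18 s=2: L1-HIT | VC []
  [3] addr=0x183 blk=24 s=0: L1-HIT | VC []
  [4] addr=0x120 blk=18 s=2: L1-HIT | VC []
  [5] addr=0x61 blk=6 s=2: MISS | VC [18]
  [6] addr=0xc8 blk=12 s=0: MISS | VC [18, 24]
  [7] addr=0x12d blk=18 s=2: VC-HIT | VC [6, 24]
  [8] addr=0x12a blk=18 s=2: L1-HIT | VC [6, 24]
  [9] addr=0x8b blk=8 s=0: MISS | VC [6, 24, 12]
  [10] addr=0x166 blk=22 s=2: MISS | VC [6, 24, 12, 18]
  [11] addr=0xc5 blk=12 s=0: VC-HIT | VC [6, 24, 8, 18]
  [12] addr=0x185 blk=24 s=0: VC-HIT | VC [6, 12, 8, 18]
  [13] addr=0x124 blk=18 s=2: VC-HIT | VC [6, 12, 8, 22]
  [14] addr=0x126 blk=18 s=2: L1-HIT | VC [6, 12, 8, 22]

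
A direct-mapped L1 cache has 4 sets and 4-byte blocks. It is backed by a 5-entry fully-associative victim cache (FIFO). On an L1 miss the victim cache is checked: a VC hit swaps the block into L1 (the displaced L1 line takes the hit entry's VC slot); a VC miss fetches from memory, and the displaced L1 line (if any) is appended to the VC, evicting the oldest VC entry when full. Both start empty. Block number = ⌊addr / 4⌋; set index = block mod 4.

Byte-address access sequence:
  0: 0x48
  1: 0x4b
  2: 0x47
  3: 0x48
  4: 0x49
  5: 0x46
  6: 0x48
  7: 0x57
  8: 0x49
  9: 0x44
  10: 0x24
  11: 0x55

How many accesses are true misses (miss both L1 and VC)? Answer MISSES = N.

0: 0x48 (blk 18, set 2) → MISS  vc=[]
1: 0x4b (blk 18, set 2) → L1-HIT  vc=[]
2: 0x47 (blk 17, set 1) → MISS  vc=[]
3: 0x48 (blk 18, set 2) → L1-HIT  vc=[]
4: 0x49 (blk 18, set 2) → L1-HIT  vc=[]
5: 0x46 (blk 17, set 1) → L1-HIT  vc=[]
6: 0x48 (blk 18, set 2) → L1-HIT  vc=[]
7: 0x57 (blk 21, set 1) → MISS  vc=[17]
8: 0x49 (blk 18, set 2) → L1-HIT  vc=[17]
9: 0x44 (blk 17, set 1) → VC-HIT  vc=[21]
10: 0x24 (blk 9, set 1) → MISS  vc=[21, 17]
11: 0x55 (blk 21, set 1) → VC-HIT  vc=[9, 17]

MISSES = 4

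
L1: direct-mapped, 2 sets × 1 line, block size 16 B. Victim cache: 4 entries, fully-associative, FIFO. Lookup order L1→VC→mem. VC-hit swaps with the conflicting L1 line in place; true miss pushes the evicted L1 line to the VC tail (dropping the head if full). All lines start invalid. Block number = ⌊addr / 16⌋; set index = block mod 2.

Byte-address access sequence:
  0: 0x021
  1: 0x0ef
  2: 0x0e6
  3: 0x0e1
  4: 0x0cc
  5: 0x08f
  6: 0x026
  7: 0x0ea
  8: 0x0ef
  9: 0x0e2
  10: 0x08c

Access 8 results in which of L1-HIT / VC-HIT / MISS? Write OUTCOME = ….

OUTCOME = L1-HIT

  [0] addr=0x21 blk=2 s=0: MISS | VC []
  [1] addr=0xef blk=14 s=0: MISS | VC [2]
  [2] addr=0xe6 blk=14 s=0: L1-HIT | VC [2]
  [3] addr=0xe1 blk=14 s=0: L1-HIT | VC [2]
  [4] addr=0xcc blk=12 s=0: MISS | VC [2, 14]
  [5] addr=0x8f blk=8 s=0: MISS | VC [2, 14, 12]
  [6] addr=0x26 blk=2 s=0: VC-HIT | VC [8, 14, 12]
  [7] addr=0xea blk=14 s=0: VC-HIT | VC [8, 2, 12]
  [8] addr=0xef blk=14 s=0: L1-HIT | VC [8, 2, 12]
  [9] addr=0xe2 blk=14 s=0: L1-HIT | VC [8, 2, 12]
  [10] addr=0x8c blk=8 s=0: VC-HIT | VC [14, 2, 12]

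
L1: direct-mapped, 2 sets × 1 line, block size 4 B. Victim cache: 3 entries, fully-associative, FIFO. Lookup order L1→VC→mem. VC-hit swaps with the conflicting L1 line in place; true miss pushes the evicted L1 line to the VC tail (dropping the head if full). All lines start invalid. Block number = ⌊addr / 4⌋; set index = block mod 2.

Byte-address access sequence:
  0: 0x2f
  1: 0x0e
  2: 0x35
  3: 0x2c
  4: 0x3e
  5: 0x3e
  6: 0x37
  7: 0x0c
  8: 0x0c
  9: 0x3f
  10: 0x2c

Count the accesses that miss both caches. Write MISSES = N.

MISSES = 4

  [0] addr=0x2f blk=11 s=1: MISS | VC []
  [1] addr=0xe blk=3 s=1: MISS | VC [11]
  [2] addr=0x35 blk=13 s=1: MISS | VC [11, 3]
  [3] addr=0x2c blk=11 s=1: VC-HIT | VC [13, 3]
  [4] addr=0x3e blk=15 s=1: MISS | VC [13, 3, 11]
  [5] addr=0x3e blk=15 s=1: L1-HIT | VC [13, 3, 11]
  [6] addr=0x37 blk=13 s=1: VC-HIT | VC [15, 3, 11]
  [7] addr=0xc blk=3 s=1: VC-HIT | VC [15, 13, 11]
  [8] addr=0xc blk=3 s=1: L1-HIT | VC [15, 13, 11]
  [9] addr=0x3f blk=15 s=1: VC-HIT | VC [3, 13, 11]
  [10] addr=0x2c blk=11 s=1: VC-HIT | VC [3, 13, 15]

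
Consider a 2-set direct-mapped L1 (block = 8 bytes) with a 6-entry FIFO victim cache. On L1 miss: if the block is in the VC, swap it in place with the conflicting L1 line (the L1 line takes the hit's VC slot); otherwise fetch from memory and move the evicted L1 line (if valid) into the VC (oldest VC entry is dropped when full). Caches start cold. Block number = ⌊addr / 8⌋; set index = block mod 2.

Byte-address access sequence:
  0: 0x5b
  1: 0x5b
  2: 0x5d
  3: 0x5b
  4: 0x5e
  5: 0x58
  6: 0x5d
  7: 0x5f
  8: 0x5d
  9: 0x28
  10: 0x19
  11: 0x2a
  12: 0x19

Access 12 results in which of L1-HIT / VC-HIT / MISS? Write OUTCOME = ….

OUTCOME = VC-HIT

#0 0x5b→b11/s1 MISS; vc=[]
#1 0x5b→b11/s1 L1-HIT; vc=[]
#2 0x5d→b11/s1 L1-HIT; vc=[]
#3 0x5b→b11/s1 L1-HIT; vc=[]
#4 0x5e→b11/s1 L1-HIT; vc=[]
#5 0x58→b11/s1 L1-HIT; vc=[]
#6 0x5d→b11/s1 L1-HIT; vc=[]
#7 0x5f→b11/s1 L1-HIT; vc=[]
#8 0x5d→b11/s1 L1-HIT; vc=[]
#9 0x28→b5/s1 MISS; vc=[11]
#10 0x19→b3/s1 MISS; vc=[11,5]
#11 0x2a→b5/s1 VC-HIT; vc=[11,3]
#12 0x19→b3/s1 VC-HIT; vc=[11,5]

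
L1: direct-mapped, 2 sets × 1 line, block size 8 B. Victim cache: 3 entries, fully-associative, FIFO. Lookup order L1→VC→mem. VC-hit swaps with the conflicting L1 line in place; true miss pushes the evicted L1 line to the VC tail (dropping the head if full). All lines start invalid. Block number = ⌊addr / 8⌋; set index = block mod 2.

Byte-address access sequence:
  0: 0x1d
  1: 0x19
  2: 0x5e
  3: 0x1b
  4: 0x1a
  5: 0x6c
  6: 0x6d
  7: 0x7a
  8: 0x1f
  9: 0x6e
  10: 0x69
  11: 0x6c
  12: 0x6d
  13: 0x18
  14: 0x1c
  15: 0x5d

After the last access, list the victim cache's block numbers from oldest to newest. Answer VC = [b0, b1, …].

0: 0x1d (blk 3, set 1) → MISS  vc=[]
1: 0x19 (blk 3, set 1) → L1-HIT  vc=[]
2: 0x5e (blk 11, set 1) → MISS  vc=[3]
3: 0x1b (blk 3, set 1) → VC-HIT  vc=[11]
4: 0x1a (blk 3, set 1) → L1-HIT  vc=[11]
5: 0x6c (blk 13, set 1) → MISS  vc=[11, 3]
6: 0x6d (blk 13, set 1) → L1-HIT  vc=[11, 3]
7: 0x7a (blk 15, set 1) → MISS  vc=[11, 3, 13]
8: 0x1f (blk 3, set 1) → VC-HIT  vc=[11, 15, 13]
9: 0x6e (blk 13, set 1) → VC-HIT  vc=[11, 15, 3]
10: 0x69 (blk 13, set 1) → L1-HIT  vc=[11, 15, 3]
11: 0x6c (blk 13, set 1) → L1-HIT  vc=[11, 15, 3]
12: 0x6d (blk 13, set 1) → L1-HIT  vc=[11, 15, 3]
13: 0x18 (blk 3, set 1) → VC-HIT  vc=[11, 15, 13]
14: 0x1c (blk 3, set 1) → L1-HIT  vc=[11, 15, 13]
15: 0x5d (blk 11, set 1) → VC-HIT  vc=[3, 15, 13]

VC = [3, 15, 13]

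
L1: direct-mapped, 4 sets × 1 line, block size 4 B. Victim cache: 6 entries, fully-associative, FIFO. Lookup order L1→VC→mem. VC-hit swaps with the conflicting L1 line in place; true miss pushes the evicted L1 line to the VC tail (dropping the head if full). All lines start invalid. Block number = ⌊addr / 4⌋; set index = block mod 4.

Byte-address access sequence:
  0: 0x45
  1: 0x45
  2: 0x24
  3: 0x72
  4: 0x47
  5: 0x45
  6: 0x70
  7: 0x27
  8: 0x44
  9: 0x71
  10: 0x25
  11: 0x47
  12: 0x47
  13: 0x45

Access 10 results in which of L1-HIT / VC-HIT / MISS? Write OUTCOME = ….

#0 0x45→b17/s1 MISS; vc=[]
#1 0x45→b17/s1 L1-HIT; vc=[]
#2 0x24→b9/s1 MISS; vc=[17]
#3 0x72→b28/s0 MISS; vc=[17]
#4 0x47→b17/s1 VC-HIT; vc=[9]
#5 0x45→b17/s1 L1-HIT; vc=[9]
#6 0x70→b28/s0 L1-HIT; vc=[9]
#7 0x27→b9/s1 VC-HIT; vc=[17]
#8 0x44→b17/s1 VC-HIT; vc=[9]
#9 0x71→b28/s0 L1-HIT; vc=[9]
#10 0x25→b9/s1 VC-HIT; vc=[17]
#11 0x47→b17/s1 VC-HIT; vc=[9]
#12 0x47→b17/s1 L1-HIT; vc=[9]
#13 0x45→b17/s1 L1-HIT; vc=[9]

OUTCOME = VC-HIT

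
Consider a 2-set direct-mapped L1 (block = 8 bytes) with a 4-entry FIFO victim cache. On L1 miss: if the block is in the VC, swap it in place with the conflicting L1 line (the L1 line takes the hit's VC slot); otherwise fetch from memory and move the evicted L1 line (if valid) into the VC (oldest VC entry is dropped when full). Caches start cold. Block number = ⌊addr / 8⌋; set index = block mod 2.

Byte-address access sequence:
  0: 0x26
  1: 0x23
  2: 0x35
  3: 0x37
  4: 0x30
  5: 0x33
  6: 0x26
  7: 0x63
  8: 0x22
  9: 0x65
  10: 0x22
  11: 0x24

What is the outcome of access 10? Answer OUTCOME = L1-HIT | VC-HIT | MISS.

0: 0x26 (blk 4, set 0) → MISS  vc=[]
1: 0x23 (blk 4, set 0) → L1-HIT  vc=[]
2: 0x35 (blk 6, set 0) → MISS  vc=[4]
3: 0x37 (blk 6, set 0) → L1-HIT  vc=[4]
4: 0x30 (blk 6, set 0) → L1-HIT  vc=[4]
5: 0x33 (blk 6, set 0) → L1-HIT  vc=[4]
6: 0x26 (blk 4, set 0) → VC-HIT  vc=[6]
7: 0x63 (blk 12, set 0) → MISS  vc=[6, 4]
8: 0x22 (blk 4, set 0) → VC-HIT  vc=[6, 12]
9: 0x65 (blk 12, set 0) → VC-HIT  vc=[6, 4]
10: 0x22 (blk 4, set 0) → VC-HIT  vc=[6, 12]
11: 0x24 (blk 4, set 0) → L1-HIT  vc=[6, 12]

OUTCOME = VC-HIT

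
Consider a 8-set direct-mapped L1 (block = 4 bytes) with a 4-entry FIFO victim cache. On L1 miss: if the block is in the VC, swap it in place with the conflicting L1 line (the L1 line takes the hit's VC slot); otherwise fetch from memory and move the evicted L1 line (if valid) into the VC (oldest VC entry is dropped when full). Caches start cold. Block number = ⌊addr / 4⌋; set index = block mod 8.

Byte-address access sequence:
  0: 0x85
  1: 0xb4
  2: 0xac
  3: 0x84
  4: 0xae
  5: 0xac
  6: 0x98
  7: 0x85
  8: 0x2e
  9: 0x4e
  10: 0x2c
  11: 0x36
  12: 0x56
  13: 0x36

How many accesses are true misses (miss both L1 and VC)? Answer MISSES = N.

  [0] addr=0x85 blk=33 s=1: MISS | VC []
  [1] addr=0xb4 blk=45 s=5: MISS | VC []
  [2] addr=0xac blk=43 s=3: MISS | VC []
  [3] addr=0x84 blk=33 s=1: L1-HIT | VC []
  [4] addr=0xae blk=43 s=3: L1-HIT | VC []
  [5] addr=0xac blk=43 s=3: L1-HIT | VC []
  [6] addr=0x98 blk=38 s=6: MISS | VC []
  [7] addr=0x85 blk=33 s=1: L1-HIT | VC []
  [8] addr=0x2e blk=11 s=3: MISS | VC [43]
  [9] addr=0x4e blk=19 s=3: MISS | VC [43, 11]
  [10] addr=0x2c blk=11 s=3: VC-HIT | VC [43, 19]
  [11] addr=0x36 blk=13 s=5: MISS | VC [43, 19, 45]
  [12] addr=0x56 blk=21 s=5: MISS | VC [43, 19, 45, 13]
  [13] addr=0x36 blk=13 s=5: VC-HIT | VC [43, 19, 45, 21]

MISSES = 8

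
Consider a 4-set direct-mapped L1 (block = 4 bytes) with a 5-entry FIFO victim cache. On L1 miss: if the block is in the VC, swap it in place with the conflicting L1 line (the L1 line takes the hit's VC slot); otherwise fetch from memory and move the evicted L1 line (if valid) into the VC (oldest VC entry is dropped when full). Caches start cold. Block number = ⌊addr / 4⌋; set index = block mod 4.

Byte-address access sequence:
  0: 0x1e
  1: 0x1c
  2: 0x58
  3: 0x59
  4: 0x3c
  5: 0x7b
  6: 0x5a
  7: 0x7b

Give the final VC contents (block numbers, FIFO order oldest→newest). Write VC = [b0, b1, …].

VC = [7, 22]

0: 0x1e (blk 7, set 3) → MISS  vc=[]
1: 0x1c (blk 7, set 3) → L1-HIT  vc=[]
2: 0x58 (blk 22, set 2) → MISS  vc=[]
3: 0x59 (blk 22, set 2) → L1-HIT  vc=[]
4: 0x3c (blk 15, set 3) → MISS  vc=[7]
5: 0x7b (blk 30, set 2) → MISS  vc=[7, 22]
6: 0x5a (blk 22, set 2) → VC-HIT  vc=[7, 30]
7: 0x7b (blk 30, set 2) → VC-HIT  vc=[7, 22]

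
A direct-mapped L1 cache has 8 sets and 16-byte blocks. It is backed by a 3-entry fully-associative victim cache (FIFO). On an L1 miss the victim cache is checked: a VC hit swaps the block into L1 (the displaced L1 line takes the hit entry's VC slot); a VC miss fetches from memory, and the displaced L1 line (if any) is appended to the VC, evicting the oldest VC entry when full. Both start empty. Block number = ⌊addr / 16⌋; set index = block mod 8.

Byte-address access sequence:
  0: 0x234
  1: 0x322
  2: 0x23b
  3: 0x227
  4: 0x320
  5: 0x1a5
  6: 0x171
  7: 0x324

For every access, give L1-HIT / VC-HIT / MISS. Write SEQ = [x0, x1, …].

SEQ = [MISS, MISS, L1-HIT, MISS, VC-HIT, MISS, MISS, VC-HIT]

0: 0x234 (blk 35, set 3) → MISS  vc=[]
1: 0x322 (blk 50, set 2) → MISS  vc=[]
2: 0x23b (blk 35, set 3) → L1-HIT  vc=[]
3: 0x227 (blk 34, set 2) → MISS  vc=[50]
4: 0x320 (blk 50, set 2) → VC-HIT  vc=[34]
5: 0x1a5 (blk 26, set 2) → MISS  vc=[34, 50]
6: 0x171 (blk 23, set 7) → MISS  vc=[34, 50]
7: 0x324 (blk 50, set 2) → VC-HIT  vc=[34, 26]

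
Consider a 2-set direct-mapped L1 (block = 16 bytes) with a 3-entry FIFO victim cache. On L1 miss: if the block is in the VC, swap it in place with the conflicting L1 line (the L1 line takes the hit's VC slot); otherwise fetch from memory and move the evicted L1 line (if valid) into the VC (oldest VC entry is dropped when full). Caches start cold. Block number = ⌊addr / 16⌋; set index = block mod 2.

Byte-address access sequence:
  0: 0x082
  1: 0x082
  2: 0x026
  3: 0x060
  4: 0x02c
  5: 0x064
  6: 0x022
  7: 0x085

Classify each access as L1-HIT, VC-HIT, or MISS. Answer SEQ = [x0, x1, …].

SEQ = [MISS, L1-HIT, MISS, MISS, VC-HIT, VC-HIT, VC-HIT, VC-HIT]

0: 0x82 (blk 8, set 0) → MISS  vc=[]
1: 0x82 (blk 8, set 0) → L1-HIT  vc=[]
2: 0x26 (blk 2, set 0) → MISS  vc=[8]
3: 0x60 (blk 6, set 0) → MISS  vc=[8, 2]
4: 0x2c (blk 2, set 0) → VC-HIT  vc=[8, 6]
5: 0x64 (blk 6, set 0) → VC-HIT  vc=[8, 2]
6: 0x22 (blk 2, set 0) → VC-HIT  vc=[8, 6]
7: 0x85 (blk 8, set 0) → VC-HIT  vc=[2, 6]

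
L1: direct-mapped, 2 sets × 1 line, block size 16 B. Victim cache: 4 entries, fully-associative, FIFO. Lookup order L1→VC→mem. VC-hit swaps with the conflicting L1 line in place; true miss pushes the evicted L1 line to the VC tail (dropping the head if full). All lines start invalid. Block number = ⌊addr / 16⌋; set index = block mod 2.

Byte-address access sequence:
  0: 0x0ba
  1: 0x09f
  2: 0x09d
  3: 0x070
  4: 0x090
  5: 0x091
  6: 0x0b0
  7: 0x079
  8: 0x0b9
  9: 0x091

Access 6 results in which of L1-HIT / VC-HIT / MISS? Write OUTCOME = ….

OUTCOME = VC-HIT

  [0] addr=0xba blk=11 s=1: MISS | VC []
  [1] addr=0x9f blk=9 s=1: MISS | VC [11]
  [2] addr=0x9d blk=9 s=1: L1-HIT | VC [11]
  [3] addr=0x70 blk=7 s=1: MISS | VC [11, 9]
  [4] addr=0x90 blk=9 s=1: VC-HIT | VC [11, 7]
  [5] addr=0x91 blk=9 s=1: L1-HIT | VC [11, 7]
  [6] addr=0xb0 blk=11 s=1: VC-HIT | VC [9, 7]
  [7] addr=0x79 blk=7 s=1: VC-HIT | VC [9, 11]
  [8] addr=0xb9 blk=11 s=1: VC-HIT | VC [9, 7]
  [9] addr=0x91 blk=9 s=1: VC-HIT | VC [11, 7]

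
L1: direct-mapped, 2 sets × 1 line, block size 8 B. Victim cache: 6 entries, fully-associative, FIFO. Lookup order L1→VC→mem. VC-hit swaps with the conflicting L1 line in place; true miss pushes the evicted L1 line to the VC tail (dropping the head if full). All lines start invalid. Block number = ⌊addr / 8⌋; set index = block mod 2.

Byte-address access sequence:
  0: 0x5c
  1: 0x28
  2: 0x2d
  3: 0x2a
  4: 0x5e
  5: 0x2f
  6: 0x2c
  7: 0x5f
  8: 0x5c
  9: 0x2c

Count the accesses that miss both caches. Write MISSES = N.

MISSES = 2

#0 0x5c→b11/s1 MISS; vc=[]
#1 0x28→b5/s1 MISS; vc=[11]
#2 0x2d→b5/s1 L1-HIT; vc=[11]
#3 0x2a→b5/s1 L1-HIT; vc=[11]
#4 0x5e→b11/s1 VC-HIT; vc=[5]
#5 0x2f→b5/s1 VC-HIT; vc=[11]
#6 0x2c→b5/s1 L1-HIT; vc=[11]
#7 0x5f→b11/s1 VC-HIT; vc=[5]
#8 0x5c→b11/s1 L1-HIT; vc=[5]
#9 0x2c→b5/s1 VC-HIT; vc=[11]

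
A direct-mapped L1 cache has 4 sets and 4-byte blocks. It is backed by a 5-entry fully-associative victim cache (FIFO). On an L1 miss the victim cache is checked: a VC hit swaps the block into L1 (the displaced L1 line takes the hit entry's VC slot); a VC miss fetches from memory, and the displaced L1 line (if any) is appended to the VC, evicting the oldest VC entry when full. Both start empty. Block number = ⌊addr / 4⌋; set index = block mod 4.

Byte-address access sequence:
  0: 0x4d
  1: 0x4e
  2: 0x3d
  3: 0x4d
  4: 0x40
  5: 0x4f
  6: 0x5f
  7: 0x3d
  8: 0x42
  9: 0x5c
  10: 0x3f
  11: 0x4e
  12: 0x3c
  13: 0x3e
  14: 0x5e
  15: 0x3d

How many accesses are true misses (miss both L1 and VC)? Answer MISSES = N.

MISSES = 4

0: 0x4d (blk 19, set 3) → MISS  vc=[]
1: 0x4e (blk 19, set 3) → L1-HIT  vc=[]
2: 0x3d (blk 15, set 3) → MISS  vc=[19]
3: 0x4d (blk 19, set 3) → VC-HIT  vc=[15]
4: 0x40 (blk 16, set 0) → MISS  vc=[15]
5: 0x4f (blk 19, set 3) → L1-HIT  vc=[15]
6: 0x5f (blk 23, set 3) → MISS  vc=[15, 19]
7: 0x3d (blk 15, set 3) → VC-HIT  vc=[23, 19]
8: 0x42 (blk 16, set 0) → L1-HIT  vc=[23, 19]
9: 0x5c (blk 23, set 3) → VC-HIT  vc=[15, 19]
10: 0x3f (blk 15, set 3) → VC-HIT  vc=[23, 19]
11: 0x4e (blk 19, set 3) → VC-HIT  vc=[23, 15]
12: 0x3c (blk 15, set 3) → VC-HIT  vc=[23, 19]
13: 0x3e (blk 15, set 3) → L1-HIT  vc=[23, 19]
14: 0x5e (blk 23, set 3) → VC-HIT  vc=[15, 19]
15: 0x3d (blk 15, set 3) → VC-HIT  vc=[23, 19]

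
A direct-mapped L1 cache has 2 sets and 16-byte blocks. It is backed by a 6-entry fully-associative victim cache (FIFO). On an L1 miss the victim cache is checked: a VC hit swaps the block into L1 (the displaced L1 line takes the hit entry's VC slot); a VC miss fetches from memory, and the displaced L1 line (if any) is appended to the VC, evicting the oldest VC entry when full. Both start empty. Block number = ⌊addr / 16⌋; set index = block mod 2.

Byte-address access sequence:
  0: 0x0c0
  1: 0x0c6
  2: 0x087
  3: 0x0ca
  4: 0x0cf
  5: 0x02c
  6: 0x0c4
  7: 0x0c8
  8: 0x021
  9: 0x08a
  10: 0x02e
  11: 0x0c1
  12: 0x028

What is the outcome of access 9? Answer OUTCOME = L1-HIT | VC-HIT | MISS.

OUTCOME = VC-HIT

#0 0xc0→b12/s0 MISS; vc=[]
#1 0xc6→b12/s0 L1-HIT; vc=[]
#2 0x87→b8/s0 MISS; vc=[12]
#3 0xca→b12/s0 VC-HIT; vc=[8]
#4 0xcf→b12/s0 L1-HIT; vc=[8]
#5 0x2c→b2/s0 MISS; vc=[8,12]
#6 0xc4→b12/s0 VC-HIT; vc=[8,2]
#7 0xc8→b12/s0 L1-HIT; vc=[8,2]
#8 0x21→b2/s0 VC-HIT; vc=[8,12]
#9 0x8a→b8/s0 VC-HIT; vc=[2,12]
#10 0x2e→b2/s0 VC-HIT; vc=[8,12]
#11 0xc1→b12/s0 VC-HIT; vc=[8,2]
#12 0x28→b2/s0 VC-HIT; vc=[8,12]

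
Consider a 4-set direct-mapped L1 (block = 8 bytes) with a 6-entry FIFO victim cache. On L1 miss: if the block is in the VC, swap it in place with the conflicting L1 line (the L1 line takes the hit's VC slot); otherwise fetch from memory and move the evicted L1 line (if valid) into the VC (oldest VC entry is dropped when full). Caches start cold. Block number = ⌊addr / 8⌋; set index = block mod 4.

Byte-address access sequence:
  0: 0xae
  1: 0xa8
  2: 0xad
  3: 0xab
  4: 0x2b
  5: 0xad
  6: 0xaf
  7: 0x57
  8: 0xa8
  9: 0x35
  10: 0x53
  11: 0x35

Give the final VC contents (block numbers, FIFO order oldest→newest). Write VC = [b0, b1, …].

0: 0xae (blk 21, set 1) → MISS  vc=[]
1: 0xa8 (blk 21, set 1) → L1-HIT  vc=[]
2: 0xad (blk 21, set 1) → L1-HIT  vc=[]
3: 0xab (blk 21, set 1) → L1-HIT  vc=[]
4: 0x2b (blk 5, set 1) → MISS  vc=[21]
5: 0xad (blk 21, set 1) → VC-HIT  vc=[5]
6: 0xaf (blk 21, set 1) → L1-HIT  vc=[5]
7: 0x57 (blk 10, set 2) → MISS  vc=[5]
8: 0xa8 (blk 21, set 1) → L1-HIT  vc=[5]
9: 0x35 (blk 6, set 2) → MISS  vc=[5, 10]
10: 0x53 (blk 10, set 2) → VC-HIT  vc=[5, 6]
11: 0x35 (blk 6, set 2) → VC-HIT  vc=[5, 10]

VC = [5, 10]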